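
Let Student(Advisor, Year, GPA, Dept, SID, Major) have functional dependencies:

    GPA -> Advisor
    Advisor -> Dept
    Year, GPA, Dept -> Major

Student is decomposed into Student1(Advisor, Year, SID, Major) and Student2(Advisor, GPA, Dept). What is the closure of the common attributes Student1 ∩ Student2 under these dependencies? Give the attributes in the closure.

Student1 ∩ Student2 = {Advisor}.
Advisor → Dept applies, adding Dept
Closure: {Advisor, Dept}.

Advisor, Dept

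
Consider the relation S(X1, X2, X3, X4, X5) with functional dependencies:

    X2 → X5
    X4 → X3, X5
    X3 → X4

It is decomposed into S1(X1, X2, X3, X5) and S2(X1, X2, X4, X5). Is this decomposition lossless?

No

Common attributes: S1 ∩ S2 = {X1, X2, X5}.
No dependency enlarges {X1, X2, X5}, so (X1, X2, X5)⁺ = {X1, X2, X5}.
The closure contains neither all of S1 = {X1, X2, X3, X5} nor all of S2 = {X1, X2, X4, X5}, so the common attributes are not a superkey of either fragment. The join is lossy.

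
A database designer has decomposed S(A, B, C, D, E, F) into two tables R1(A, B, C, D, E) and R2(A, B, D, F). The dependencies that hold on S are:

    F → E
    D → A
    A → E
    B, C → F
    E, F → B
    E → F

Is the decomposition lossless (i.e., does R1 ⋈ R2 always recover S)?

Yes

Common attributes: R1 ∩ R2 = {A, B, D}.
Closure of {A, B, D}: A → E applies, adding E; E → F applies, adding F. So (A, B, D)⁺ = {A, B, D, E, F}.
This closure contains every attribute of R2, so R1 ∩ R2 → R2. The join is lossless.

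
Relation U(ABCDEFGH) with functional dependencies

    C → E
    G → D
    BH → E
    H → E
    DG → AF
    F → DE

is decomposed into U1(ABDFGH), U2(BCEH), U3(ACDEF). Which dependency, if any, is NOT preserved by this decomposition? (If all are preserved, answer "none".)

none

C → E lies within U2.
G → D lies within U1.
BH → E lies within U2.
H → E lies within U2.
DG → AF lies within U1.
F → DE lies within U3.
Every dependency is enforceable on the fragments, so the decomposition is dependency-preserving.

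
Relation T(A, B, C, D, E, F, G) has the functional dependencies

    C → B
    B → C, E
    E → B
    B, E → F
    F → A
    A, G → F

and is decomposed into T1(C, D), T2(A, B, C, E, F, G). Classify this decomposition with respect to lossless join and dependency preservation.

lossy but dependency-preserving

Lossless test: (C)⁺ = {A, B, C, E, F}, which is a superkey of neither fragment — lossy.
Dependency preservation: every FD's attributes lie within a single fragment, so each can be enforced locally — preserved.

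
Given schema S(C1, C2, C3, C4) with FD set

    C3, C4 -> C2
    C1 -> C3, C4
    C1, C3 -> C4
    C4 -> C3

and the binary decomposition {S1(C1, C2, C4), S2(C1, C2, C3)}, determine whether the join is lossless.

Common attributes: S1 ∩ S2 = {C1, C2}.
Closure of {C1, C2}: C1 → C3, C4 applies, adding C3, C4. So (C1, C2)⁺ = {C1, C2, C3, C4}.
This closure contains every attribute of S1, so S1 ∩ S2 → S1. The join is lossless.

Yes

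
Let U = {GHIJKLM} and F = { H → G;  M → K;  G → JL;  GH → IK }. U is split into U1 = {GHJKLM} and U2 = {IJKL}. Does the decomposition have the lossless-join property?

Common attributes: U1 ∩ U2 = {JKL}.
No dependency enlarges {JKL}, so (JKL)⁺ = {JKL}.
The closure contains neither all of U1 = {GHJKLM} nor all of U2 = {IJKL}, so the common attributes are not a superkey of either fragment. The join is lossy.

No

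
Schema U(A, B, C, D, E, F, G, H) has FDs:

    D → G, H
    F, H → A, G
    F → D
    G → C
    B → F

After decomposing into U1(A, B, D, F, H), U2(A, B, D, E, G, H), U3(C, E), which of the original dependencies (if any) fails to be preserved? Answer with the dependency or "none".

Check G → C: no single fragment contains all of {C, G}, and the restricted closure of {G} across the fragments never reaches {C}.
D → G, H is preserved.
F, H → A, G is preserved.
F → D is preserved.
B → F is preserved.

G → C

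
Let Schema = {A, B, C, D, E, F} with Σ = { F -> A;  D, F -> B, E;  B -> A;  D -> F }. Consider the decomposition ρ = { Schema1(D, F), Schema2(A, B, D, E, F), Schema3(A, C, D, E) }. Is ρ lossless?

Yes

Chase test. Columns are A, B, C, D, E, F; row i has aⱼ where attribute j ∈ Schemai, else bᵢⱼ.
Initial tableau (one row per fragment):
  row 1: b11 b12 b13 a4 b15 a6
  row 2: a1 a2 b23 a4 a5 a6
  row 3: a1 b32 a3 a4 a5 b36
Rows 1 and 2 agree on F; apply F→A and equate their A entries.
Rows 1 and 2 agree on D, F; apply D, F→B, E and equate their B, E entries.
Rows 1 and 3 agree on D; apply D→F and equate their F entries.
Rows 1 and 3 agree on D, F; apply D, F→B, E and equate their B, E entries.
Row 3 is now all distinguished symbols — the join is lossless.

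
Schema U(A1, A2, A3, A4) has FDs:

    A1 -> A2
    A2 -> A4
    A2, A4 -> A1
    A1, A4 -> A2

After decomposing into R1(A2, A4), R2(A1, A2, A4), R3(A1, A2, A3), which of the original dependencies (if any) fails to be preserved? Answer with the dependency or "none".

none

A1 → A2 lies within R2.
A2 → A4 lies within R1.
A2, A4 → A1 lies within R2.
A1, A4 → A2 lies within R2.
Every dependency is enforceable on the fragments, so the decomposition is dependency-preserving.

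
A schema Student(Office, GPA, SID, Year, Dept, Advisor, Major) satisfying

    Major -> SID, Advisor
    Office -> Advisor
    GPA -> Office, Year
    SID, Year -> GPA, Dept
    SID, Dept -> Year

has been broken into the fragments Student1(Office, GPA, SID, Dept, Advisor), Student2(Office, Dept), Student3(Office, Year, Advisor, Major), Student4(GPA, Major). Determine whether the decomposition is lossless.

Chase test. Columns are Office, GPA, SID, Year, Dept, Advisor, Major; row i has aⱼ where attribute j ∈ Studenti, else bᵢⱼ.
Initial tableau (one row per fragment):
  row 1: a1 a2 a3 b14 a5 a6 b17
  row 2: a1 b22 b23 b24 a5 b26 b27
  row 3: a1 b32 b33 a4 b35 a6 a7
  row 4: b41 a2 b43 b44 b45 b46 a7
Rows 3 and 4 agree on Major; apply Major→SID, Advisor and equate their SID, Advisor entries.
Rows 1 and 2 agree on Office; apply Office→Advisor and equate their Advisor entries.
Rows 1 and 4 agree on GPA; apply GPA→Office, Year and equate their Office, Year entries.
No row becomes fully distinguished — the join is lossy.

No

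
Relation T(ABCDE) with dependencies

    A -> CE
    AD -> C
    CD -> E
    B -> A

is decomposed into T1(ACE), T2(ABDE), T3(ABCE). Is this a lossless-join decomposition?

Yes

Chase test. Columns are ABCDE; row i has aⱼ where attribute j ∈ Ti, else bᵢⱼ.
Initial tableau (one row per fragment):
  row 1: a1 b12 a3 b14 a5
  row 2: a1 a2 b23 a4 a5
  row 3: a1 a2 a3 b34 a5
Rows 1 and 2 agree on A; apply A→CE and equate their CE entries.
Row 2 is now all distinguished symbols — the join is lossless.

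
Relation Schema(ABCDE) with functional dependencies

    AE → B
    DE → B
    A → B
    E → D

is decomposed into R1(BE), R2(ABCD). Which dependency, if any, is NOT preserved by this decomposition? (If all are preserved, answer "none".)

Check E → D: no single fragment contains all of {DE}, and the restricted closure of {E} across the fragments never reaches {D}.
AE → B is preserved.
DE → B is preserved.
A → B is preserved.

E → D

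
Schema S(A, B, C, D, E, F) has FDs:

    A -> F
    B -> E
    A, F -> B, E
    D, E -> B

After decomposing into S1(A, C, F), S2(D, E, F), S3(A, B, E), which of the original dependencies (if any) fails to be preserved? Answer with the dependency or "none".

D, E -> B

Check D, E → B: no single fragment contains all of {B, D, E}, and the restricted closure of {D, E} across the fragments never reaches {B}.
A → F is preserved.
B → E is preserved.
A, F → B, E is preserved.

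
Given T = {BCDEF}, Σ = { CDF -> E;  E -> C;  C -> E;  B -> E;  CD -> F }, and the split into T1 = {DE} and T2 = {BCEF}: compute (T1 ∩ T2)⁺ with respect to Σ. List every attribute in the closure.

CE

T1 ∩ T2 = {E}.
E → C applies, adding C
Closure: {CE}.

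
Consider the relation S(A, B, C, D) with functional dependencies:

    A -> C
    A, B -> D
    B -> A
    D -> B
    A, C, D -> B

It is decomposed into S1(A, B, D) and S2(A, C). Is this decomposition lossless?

Common attributes: S1 ∩ S2 = {A}.
Closure of {A}: A → C applies, adding C. So (A)⁺ = {A, C}.
This closure contains every attribute of S2, so S1 ∩ S2 → S2. The join is lossless.

Yes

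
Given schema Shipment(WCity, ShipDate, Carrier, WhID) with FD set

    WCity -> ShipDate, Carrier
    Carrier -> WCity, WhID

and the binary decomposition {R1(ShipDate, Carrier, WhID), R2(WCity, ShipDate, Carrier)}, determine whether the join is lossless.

Yes

Common attributes: R1 ∩ R2 = {ShipDate, Carrier}.
Closure of {ShipDate, Carrier}: Carrier → WCity, WhID applies, adding WCity, WhID. So (ShipDate, Carrier)⁺ = {WCity, ShipDate, Carrier, WhID}.
This closure contains every attribute of R1, so R1 ∩ R2 → R1. The join is lossless.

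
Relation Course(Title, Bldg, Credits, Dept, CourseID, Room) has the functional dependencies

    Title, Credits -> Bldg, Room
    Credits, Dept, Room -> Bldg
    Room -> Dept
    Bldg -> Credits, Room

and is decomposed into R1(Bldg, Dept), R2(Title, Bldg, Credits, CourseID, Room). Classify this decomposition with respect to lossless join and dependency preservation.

Lossless test: (Bldg)⁺ = {Bldg, Credits, Dept, Room}, which contains all of one fragment — lossless.
Dependency preservation: the restricted closure of {Room} across the fragments never reaches {Dept}, so Room → Dept cannot be enforced without a join — not preserved.

lossless but not dependency-preserving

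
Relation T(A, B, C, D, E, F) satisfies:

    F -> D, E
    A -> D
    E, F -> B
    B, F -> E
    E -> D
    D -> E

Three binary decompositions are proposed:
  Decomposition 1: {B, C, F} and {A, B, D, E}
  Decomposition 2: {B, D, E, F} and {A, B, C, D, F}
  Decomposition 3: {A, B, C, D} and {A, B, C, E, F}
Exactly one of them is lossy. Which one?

Decomposition 1

Decomposition 1: common = {B}, closure = {B} → lossy.
Decomposition 2: common = {B, D, F}, closure = {B, D, E, F} → lossless.
Decomposition 3: common = {A, B, C}, closure = {A, B, C, D, E} → lossless.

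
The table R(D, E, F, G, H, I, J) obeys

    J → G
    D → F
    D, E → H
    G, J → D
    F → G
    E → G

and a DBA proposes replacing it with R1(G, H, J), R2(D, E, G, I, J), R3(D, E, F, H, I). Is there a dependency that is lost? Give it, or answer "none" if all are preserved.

F → G

Check F → G: no single fragment contains all of {F, G}, and the restricted closure of {F} across the fragments never reaches {G}.
J → G is preserved.
D → F is preserved.
D, E → H is preserved.
G, J → D is preserved.
E → G is preserved.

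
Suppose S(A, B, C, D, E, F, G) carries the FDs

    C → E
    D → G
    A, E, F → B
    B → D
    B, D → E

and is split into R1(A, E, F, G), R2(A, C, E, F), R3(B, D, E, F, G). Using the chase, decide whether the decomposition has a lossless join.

Chase test. Columns are A, B, C, D, E, F, G; row i has aⱼ where attribute j ∈ Ri, else bᵢⱼ.
Initial tableau (one row per fragment):
  row 1: a1 b12 b13 b14 a5 a6 a7
  row 2: a1 b22 a3 b24 a5 a6 b27
  row 3: b31 a2 b33 a4 a5 a6 a7
Rows 1 and 2 agree on A, E, F; apply A, E, F→B and equate their B entries.
Rows 1 and 2 agree on B; apply B→D and equate their D entries.
Rows 1 and 2 agree on D; apply D→G and equate their G entries.
No row becomes fully distinguished — the join is lossy.

No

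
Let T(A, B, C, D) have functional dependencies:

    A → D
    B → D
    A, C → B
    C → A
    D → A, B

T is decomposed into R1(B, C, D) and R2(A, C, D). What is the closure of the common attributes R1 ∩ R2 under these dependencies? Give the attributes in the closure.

R1 ∩ R2 = {C, D}.
C → A applies, adding A
D → A, B applies, adding B
Closure: {A, B, C, D}.

A, B, C, D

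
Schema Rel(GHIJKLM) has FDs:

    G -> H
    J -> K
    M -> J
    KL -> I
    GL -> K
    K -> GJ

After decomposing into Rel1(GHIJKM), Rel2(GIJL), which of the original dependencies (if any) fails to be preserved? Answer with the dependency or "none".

G → H lies within Rel1.
J → K lies within Rel1.
M → J lies within Rel1.
KL → I: restricted closure across fragments reaches I.
GL → K: restricted closure across fragments reaches K.
K → GJ lies within Rel1.
Every dependency is enforceable on the fragments, so the decomposition is dependency-preserving.

none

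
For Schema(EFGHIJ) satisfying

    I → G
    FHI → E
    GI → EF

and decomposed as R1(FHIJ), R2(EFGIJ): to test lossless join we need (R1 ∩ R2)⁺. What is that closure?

EFGIJ

R1 ∩ R2 = {FIJ}.
I → G applies, adding G
GI → EF applies, adding E
Closure: {EFGIJ}.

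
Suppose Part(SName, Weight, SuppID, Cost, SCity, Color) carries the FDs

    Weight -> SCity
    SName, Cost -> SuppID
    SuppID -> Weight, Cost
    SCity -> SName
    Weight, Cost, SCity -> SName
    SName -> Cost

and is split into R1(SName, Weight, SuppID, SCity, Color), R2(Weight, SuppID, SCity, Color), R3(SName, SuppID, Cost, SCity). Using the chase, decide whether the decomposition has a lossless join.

Chase test. Columns are SName, Weight, SuppID, Cost, SCity, Color; row i has aⱼ where attribute j ∈ Ri, else bᵢⱼ.
Initial tableau (one row per fragment):
  row 1: a1 a2 a3 b14 a5 a6
  row 2: b21 a2 a3 b24 a5 a6
  row 3: a1 b32 a3 a4 a5 b36
Rows 1 and 2 agree on SuppID; apply SuppID→Weight, Cost and equate their Weight, Cost entries.
Rows 1 and 3 agree on SuppID; apply SuppID→Weight, Cost and equate their Weight, Cost entries.
Rows 1 and 2 agree on SCity; apply SCity→SName and equate their SName entries.
Row 1 is now all distinguished symbols — the join is lossless.

Yes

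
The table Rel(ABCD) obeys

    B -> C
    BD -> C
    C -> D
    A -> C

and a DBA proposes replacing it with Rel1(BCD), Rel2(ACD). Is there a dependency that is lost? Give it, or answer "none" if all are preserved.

B → C lies within Rel1.
BD → C lies within Rel1.
C → D lies within Rel1.
A → C lies within Rel2.
Every dependency is enforceable on the fragments, so the decomposition is dependency-preserving.

none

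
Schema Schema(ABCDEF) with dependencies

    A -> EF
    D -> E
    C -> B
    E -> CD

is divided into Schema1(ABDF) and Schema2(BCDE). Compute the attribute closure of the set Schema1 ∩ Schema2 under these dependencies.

BCDE

Schema1 ∩ Schema2 = {BD}.
D → E applies, adding E
E → CD applies, adding C
Closure: {BCDE}.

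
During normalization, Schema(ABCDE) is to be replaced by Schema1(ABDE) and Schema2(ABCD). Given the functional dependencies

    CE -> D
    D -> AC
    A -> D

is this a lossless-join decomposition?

Yes

Common attributes: Schema1 ∩ Schema2 = {ABD}.
Closure of {ABD}: D → AC applies, adding C. So (ABD)⁺ = {ABCD}.
This closure contains every attribute of Schema2, so Schema1 ∩ Schema2 → Schema2. The join is lossless.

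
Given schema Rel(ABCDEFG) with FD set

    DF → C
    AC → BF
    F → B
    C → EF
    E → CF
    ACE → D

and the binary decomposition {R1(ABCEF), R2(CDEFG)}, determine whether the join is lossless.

Common attributes: R1 ∩ R2 = {CEF}.
Closure of {CEF}: F → B applies, adding B. So (CEF)⁺ = {BCEF}.
The closure contains neither all of R1 = {ABCEF} nor all of R2 = {CDEFG}, so the common attributes are not a superkey of either fragment. The join is lossy.

No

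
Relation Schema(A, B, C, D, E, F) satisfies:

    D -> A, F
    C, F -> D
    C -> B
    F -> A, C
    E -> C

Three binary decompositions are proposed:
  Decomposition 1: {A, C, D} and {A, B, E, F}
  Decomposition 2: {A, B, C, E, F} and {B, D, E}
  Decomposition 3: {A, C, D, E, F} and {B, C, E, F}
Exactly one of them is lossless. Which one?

Decomposition 3

Decomposition 1: common = {A}, closure = {A} → lossy.
Decomposition 2: common = {B, E}, closure = {B, C, E} → lossy.
Decomposition 3: common = {C, E, F}, closure = {A, B, C, D, E, F} → lossless.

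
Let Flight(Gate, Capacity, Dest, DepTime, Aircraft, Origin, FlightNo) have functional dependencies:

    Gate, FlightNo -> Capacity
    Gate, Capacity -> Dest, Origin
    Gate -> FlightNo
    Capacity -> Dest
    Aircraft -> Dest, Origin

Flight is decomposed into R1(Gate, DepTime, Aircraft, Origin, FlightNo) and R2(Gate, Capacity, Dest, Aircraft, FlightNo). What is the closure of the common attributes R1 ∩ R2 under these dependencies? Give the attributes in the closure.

Gate, Capacity, Dest, Aircraft, Origin, FlightNo

R1 ∩ R2 = {Gate, Aircraft, FlightNo}.
Gate, FlightNo → Capacity applies, adding Capacity
Gate, Capacity → Dest, Origin applies, adding Dest, Origin
Closure: {Gate, Capacity, Dest, Aircraft, Origin, FlightNo}.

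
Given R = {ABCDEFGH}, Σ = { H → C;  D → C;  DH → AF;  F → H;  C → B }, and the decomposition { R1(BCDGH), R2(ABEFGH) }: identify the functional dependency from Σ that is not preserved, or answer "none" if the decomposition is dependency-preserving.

Check DH → AF: no single fragment contains all of {ADFH}, and the restricted closure of {DH} across the fragments never reaches {AF}.
H → C is preserved.
D → C is preserved.
F → H is preserved.
C → B is preserved.

DH → AF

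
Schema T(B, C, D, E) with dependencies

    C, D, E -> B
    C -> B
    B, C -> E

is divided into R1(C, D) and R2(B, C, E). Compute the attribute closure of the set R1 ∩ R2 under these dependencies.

R1 ∩ R2 = {C}.
C → B applies, adding B
B, C → E applies, adding E
Closure: {B, C, E}.

B, C, E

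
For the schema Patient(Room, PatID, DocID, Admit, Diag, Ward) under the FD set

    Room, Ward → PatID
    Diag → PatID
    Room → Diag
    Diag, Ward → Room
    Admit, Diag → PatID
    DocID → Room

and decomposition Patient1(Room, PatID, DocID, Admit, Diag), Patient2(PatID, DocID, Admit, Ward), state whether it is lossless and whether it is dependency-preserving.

Lossless test: (PatID, DocID, Admit)⁺ = {Room, PatID, DocID, Admit, Diag}, which contains all of one fragment — lossless.
Dependency preservation: the restricted closure of {Diag, Ward} across the fragments never reaches {Room}, so Diag, Ward → Room cannot be enforced without a join — not preserved.

lossless but not dependency-preserving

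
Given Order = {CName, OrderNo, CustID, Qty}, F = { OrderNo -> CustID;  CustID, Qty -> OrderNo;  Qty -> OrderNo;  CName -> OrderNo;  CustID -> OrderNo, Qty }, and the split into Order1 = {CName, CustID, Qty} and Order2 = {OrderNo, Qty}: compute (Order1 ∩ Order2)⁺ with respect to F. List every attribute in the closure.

Order1 ∩ Order2 = {Qty}.
Qty → OrderNo applies, adding OrderNo
OrderNo → CustID applies, adding CustID
Closure: {OrderNo, CustID, Qty}.

OrderNo, CustID, Qty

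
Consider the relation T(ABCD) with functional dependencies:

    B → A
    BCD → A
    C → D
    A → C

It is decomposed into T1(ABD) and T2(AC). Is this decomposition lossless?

Yes

Common attributes: T1 ∩ T2 = {A}.
Closure of {A}: A → C applies, adding C; C → D applies, adding D. So (A)⁺ = {ACD}.
This closure contains every attribute of T2, so T1 ∩ T2 → T2. The join is lossless.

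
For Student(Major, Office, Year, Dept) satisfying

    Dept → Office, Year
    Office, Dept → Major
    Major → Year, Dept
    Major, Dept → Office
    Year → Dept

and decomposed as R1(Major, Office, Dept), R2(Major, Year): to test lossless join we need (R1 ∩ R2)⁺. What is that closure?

Major, Office, Year, Dept

R1 ∩ R2 = {Major}.
Major → Year, Dept applies, adding Year, Dept
Major, Dept → Office applies, adding Office
Closure: {Major, Office, Year, Dept}.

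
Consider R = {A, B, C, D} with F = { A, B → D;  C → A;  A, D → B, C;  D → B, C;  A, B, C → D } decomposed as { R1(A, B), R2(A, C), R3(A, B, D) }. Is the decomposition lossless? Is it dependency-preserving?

lossy and not dependency-preserving

Lossless test (chase): Rows 1 and 3 agree on A, B; apply A, B→D and equate their D entries. Rows 1 and 3 agree on A, D; apply A, D→B, C and equate their B, C entries. No row becomes fully distinguished — the join is lossy.
Dependency preservation: the restricted closure of {A, D} across the fragments never reaches {B, C}, so A, D → B, C cannot be enforced without a join — not preserved.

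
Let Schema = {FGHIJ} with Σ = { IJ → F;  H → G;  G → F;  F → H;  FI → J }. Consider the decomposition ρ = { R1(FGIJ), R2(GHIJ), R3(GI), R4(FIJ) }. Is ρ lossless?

Chase test. Columns are FGHIJ; row i has aⱼ where attribute j ∈ Ri, else bᵢⱼ.
Initial tableau (one row per fragment):
  row 1: a1 a2 b13 a4 a5
  row 2: b21 a2 a3 a4 a5
  row 3: b31 a2 b33 a4 b35
  row 4: a1 b42 b43 a4 a5
Rows 1 and 2 agree on IJ; apply IJ→F and equate their F entries.
Rows 1 and 3 agree on G; apply G→F and equate their F entries.
Rows 1 and 2 agree on F; apply F→H and equate their H entries.
Rows 1 and 3 agree on F; apply F→H and equate their H entries.
Rows 1 and 4 agree on F; apply F→H and equate their H entries.
Rows 1 and 3 agree on FI; apply FI→J and equate their J entries.
Rows 1 and 4 agree on H; apply H→G and equate their G entries.
Row 1 is now all distinguished symbols — the join is lossless.

Yes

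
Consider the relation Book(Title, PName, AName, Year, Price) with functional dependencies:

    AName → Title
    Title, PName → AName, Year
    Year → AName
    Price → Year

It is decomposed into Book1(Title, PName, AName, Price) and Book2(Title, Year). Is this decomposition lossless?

Common attributes: Book1 ∩ Book2 = {Title}.
No dependency enlarges {Title}, so (Title)⁺ = {Title}.
The closure contains neither all of Book1 = {Title, PName, AName, Price} nor all of Book2 = {Title, Year}, so the common attributes are not a superkey of either fragment. The join is lossy.

No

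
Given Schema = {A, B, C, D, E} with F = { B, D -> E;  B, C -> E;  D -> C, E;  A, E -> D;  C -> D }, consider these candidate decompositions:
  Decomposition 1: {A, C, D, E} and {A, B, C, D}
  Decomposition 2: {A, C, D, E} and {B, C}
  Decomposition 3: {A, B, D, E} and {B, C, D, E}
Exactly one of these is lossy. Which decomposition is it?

Decomposition 2

Decomposition 1: common = {A, C, D}, closure = {A, C, D, E} → lossless.
Decomposition 2: common = {C}, closure = {C, D, E} → lossy.
Decomposition 3: common = {B, D, E}, closure = {B, C, D, E} → lossless.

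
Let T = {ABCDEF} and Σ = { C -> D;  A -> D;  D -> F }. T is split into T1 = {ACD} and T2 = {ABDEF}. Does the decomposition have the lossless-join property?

Common attributes: T1 ∩ T2 = {AD}.
Closure of {AD}: D → F applies, adding F. So (AD)⁺ = {ADF}.
The closure contains neither all of T1 = {ACD} nor all of T2 = {ABDEF}, so the common attributes are not a superkey of either fragment. The join is lossy.

No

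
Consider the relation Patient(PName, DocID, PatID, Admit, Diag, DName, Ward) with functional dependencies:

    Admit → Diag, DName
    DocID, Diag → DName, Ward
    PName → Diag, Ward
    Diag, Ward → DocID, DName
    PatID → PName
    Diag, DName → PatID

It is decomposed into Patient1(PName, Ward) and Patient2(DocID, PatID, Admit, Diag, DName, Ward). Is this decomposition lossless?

Common attributes: Patient1 ∩ Patient2 = {Ward}.
No dependency enlarges {Ward}, so (Ward)⁺ = {Ward}.
The closure contains neither all of Patient1 = {PName, Ward} nor all of Patient2 = {DocID, PatID, Admit, Diag, DName, Ward}, so the common attributes are not a superkey of either fragment. The join is lossy.

No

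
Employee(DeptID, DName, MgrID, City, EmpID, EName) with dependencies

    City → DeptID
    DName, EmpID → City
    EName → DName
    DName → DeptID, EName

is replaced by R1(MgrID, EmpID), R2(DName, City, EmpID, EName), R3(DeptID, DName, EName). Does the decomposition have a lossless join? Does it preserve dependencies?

Lossless test (chase): Rows 2 and 3 agree on DName; apply DName→DeptID, EName and equate their DeptID, EName entries. No row becomes fully distinguished — the join is lossy.
Dependency preservation: the restricted closure of {City} across the fragments never reaches {DeptID}, so City → DeptID cannot be enforced without a join — not preserved.

lossy and not dependency-preserving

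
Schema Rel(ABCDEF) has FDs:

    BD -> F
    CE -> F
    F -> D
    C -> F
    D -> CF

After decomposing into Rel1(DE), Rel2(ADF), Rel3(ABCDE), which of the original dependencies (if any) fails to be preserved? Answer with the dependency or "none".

BD → F: restricted closure across fragments reaches F.
CE → F: restricted closure across fragments reaches F.
F → D lies within Rel2.
C → F: restricted closure across fragments reaches F.
D → CF: restricted closure across fragments reaches CF.
Every dependency is enforceable on the fragments, so the decomposition is dependency-preserving.

none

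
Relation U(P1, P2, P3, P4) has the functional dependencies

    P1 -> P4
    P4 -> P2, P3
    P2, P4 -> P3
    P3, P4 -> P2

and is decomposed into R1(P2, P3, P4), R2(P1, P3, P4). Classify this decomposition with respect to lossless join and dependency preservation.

lossless and dependency-preserving

Lossless test: (P3, P4)⁺ = {P2, P3, P4}, which contains all of one fragment — lossless.
Dependency preservation: every FD's attributes lie within a single fragment, so each can be enforced locally — preserved.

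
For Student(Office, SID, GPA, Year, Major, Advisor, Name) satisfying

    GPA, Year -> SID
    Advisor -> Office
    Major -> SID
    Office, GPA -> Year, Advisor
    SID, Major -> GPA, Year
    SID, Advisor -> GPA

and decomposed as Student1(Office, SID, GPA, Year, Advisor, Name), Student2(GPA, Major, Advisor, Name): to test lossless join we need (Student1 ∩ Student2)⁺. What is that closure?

Student1 ∩ Student2 = {GPA, Advisor, Name}.
Advisor → Office applies, adding Office
Office, GPA → Year, Advisor applies, adding Year
GPA, Year → SID applies, adding SID
Closure: {Office, SID, GPA, Year, Advisor, Name}.

Office, SID, GPA, Year, Advisor, Name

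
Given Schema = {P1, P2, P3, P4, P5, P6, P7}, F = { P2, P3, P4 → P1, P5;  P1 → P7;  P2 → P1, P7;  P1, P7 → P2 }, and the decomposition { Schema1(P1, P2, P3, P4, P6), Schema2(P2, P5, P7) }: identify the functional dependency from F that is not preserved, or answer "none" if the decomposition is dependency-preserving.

P2, P3, P4 → P1, P5

Check P2, P3, P4 → P1, P5: no single fragment contains all of {P1, P2, P3, P4, P5}, and the restricted closure of {P2, P3, P4} across the fragments never reaches {P1, P5}.
P1 → P7 is preserved.
P2 → P1, P7 is preserved.
P1, P7 → P2 is preserved.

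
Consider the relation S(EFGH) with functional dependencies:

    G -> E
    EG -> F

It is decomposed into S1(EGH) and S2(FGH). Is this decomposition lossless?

Yes

Common attributes: S1 ∩ S2 = {GH}.
Closure of {GH}: G → E applies, adding E; EG → F applies, adding F. So (GH)⁺ = {EFGH}.
This closure contains every attribute of S1, so S1 ∩ S2 → S1. The join is lossless.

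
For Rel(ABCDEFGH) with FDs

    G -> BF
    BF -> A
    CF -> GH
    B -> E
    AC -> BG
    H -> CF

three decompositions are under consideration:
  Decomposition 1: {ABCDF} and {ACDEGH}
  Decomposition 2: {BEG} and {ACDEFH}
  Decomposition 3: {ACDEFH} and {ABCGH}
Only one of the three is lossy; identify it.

Decomposition 1: common = {ACD}, closure = {ABCDEFGH} → lossless.
Decomposition 2: common = {E}, closure = {E} → lossy.
Decomposition 3: common = {ACH}, closure = {ABCEFGH} → lossless.

Decomposition 2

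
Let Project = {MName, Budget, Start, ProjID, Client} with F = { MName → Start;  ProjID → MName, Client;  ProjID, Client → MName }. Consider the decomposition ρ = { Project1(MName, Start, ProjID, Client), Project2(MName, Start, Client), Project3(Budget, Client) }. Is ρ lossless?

Chase test. Columns are MName, Budget, Start, ProjID, Client; row i has aⱼ where attribute j ∈ Projecti, else bᵢⱼ.
Initial tableau (one row per fragment):
  row 1: a1 b12 a3 a4 a5
  row 2: a1 b22 a3 b24 a5
  row 3: b31 a2 b33 b34 a5
No row becomes fully distinguished — the join is lossy.

No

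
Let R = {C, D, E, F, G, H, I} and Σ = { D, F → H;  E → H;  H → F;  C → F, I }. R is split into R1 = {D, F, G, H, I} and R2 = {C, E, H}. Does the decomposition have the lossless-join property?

No

Common attributes: R1 ∩ R2 = {H}.
Closure of {H}: H → F applies, adding F. So (H)⁺ = {F, H}.
The closure contains neither all of R1 = {D, F, G, H, I} nor all of R2 = {C, E, H}, so the common attributes are not a superkey of either fragment. The join is lossy.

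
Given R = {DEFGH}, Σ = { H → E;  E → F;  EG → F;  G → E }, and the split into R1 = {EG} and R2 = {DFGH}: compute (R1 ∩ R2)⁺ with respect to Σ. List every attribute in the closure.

EFG

R1 ∩ R2 = {G}.
G → E applies, adding E
E → F applies, adding F
Closure: {EFG}.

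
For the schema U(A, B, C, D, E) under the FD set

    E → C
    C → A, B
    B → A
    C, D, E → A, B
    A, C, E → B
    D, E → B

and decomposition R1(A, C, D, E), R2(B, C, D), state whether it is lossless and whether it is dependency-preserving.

lossless but not dependency-preserving

Lossless test: (C, D)⁺ = {A, B, C, D}, which contains all of one fragment — lossless.
Dependency preservation: the restricted closure of {B} across the fragments never reaches {A}, so B → A cannot be enforced without a join — not preserved.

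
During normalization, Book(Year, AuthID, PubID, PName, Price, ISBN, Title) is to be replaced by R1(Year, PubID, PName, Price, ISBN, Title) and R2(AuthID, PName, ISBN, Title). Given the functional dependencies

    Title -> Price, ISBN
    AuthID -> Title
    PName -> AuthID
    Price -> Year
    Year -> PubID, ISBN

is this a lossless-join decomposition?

Common attributes: R1 ∩ R2 = {PName, ISBN, Title}.
Closure of {PName, ISBN, Title}: Title → Price, ISBN applies, adding Price; PName → AuthID applies, adding AuthID; Price → Year applies, adding Year; Year → PubID, ISBN applies, adding PubID. So (PName, ISBN, Title)⁺ = {Year, AuthID, PubID, PName, Price, ISBN, Title}.
This closure contains every attribute of R1, so R1 ∩ R2 → R1. The join is lossless.

Yes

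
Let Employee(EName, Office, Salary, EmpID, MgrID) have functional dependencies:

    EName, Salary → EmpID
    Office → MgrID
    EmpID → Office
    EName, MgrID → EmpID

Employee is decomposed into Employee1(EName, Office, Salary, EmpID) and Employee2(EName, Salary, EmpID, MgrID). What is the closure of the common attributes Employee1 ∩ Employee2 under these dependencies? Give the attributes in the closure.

EName, Office, Salary, EmpID, MgrID

Employee1 ∩ Employee2 = {EName, Salary, EmpID}.
EmpID → Office applies, adding Office
Office → MgrID applies, adding MgrID
Closure: {EName, Office, Salary, EmpID, MgrID}.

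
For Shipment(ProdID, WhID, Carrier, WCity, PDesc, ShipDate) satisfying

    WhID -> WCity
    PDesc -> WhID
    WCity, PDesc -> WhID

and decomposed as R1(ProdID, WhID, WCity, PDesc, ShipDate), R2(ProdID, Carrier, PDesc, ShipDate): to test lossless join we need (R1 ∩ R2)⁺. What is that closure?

ProdID, WhID, WCity, PDesc, ShipDate

R1 ∩ R2 = {ProdID, PDesc, ShipDate}.
PDesc → WhID applies, adding WhID
WhID → WCity applies, adding WCity
Closure: {ProdID, WhID, WCity, PDesc, ShipDate}.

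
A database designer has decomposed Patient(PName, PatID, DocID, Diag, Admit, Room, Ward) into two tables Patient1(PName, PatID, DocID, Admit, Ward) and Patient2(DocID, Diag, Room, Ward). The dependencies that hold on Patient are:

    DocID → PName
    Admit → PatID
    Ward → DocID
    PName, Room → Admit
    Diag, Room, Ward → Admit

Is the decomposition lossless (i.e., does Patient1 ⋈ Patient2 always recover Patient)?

No

Common attributes: Patient1 ∩ Patient2 = {DocID, Ward}.
Closure of {DocID, Ward}: DocID → PName applies, adding PName. So (DocID, Ward)⁺ = {PName, DocID, Ward}.
The closure contains neither all of Patient1 = {PName, PatID, DocID, Admit, Ward} nor all of Patient2 = {DocID, Diag, Room, Ward}, so the common attributes are not a superkey of either fragment. The join is lossy.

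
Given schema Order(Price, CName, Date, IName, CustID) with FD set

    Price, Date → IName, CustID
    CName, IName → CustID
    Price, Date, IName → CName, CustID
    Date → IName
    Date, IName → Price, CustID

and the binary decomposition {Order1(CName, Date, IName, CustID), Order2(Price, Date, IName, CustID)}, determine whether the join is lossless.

Common attributes: Order1 ∩ Order2 = {Date, IName, CustID}.
Closure of {Date, IName, CustID}: Date, IName → Price, CustID applies, adding Price; Price, Date, IName → CName, CustID applies, adding CName. So (Date, IName, CustID)⁺ = {Price, CName, Date, IName, CustID}.
This closure contains every attribute of Order1, so Order1 ∩ Order2 → Order1. The join is lossless.

Yes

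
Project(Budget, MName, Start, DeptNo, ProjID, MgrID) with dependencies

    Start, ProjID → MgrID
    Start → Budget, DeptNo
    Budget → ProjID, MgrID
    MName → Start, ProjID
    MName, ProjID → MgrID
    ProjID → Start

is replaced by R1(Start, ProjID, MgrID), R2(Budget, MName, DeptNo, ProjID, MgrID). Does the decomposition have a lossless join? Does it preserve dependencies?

Lossless test: (ProjID, MgrID)⁺ = {Budget, Start, DeptNo, ProjID, MgrID}, which contains all of one fragment — lossless.
Dependency preservation: Start → Budget, DeptNo; MName → Start, ProjID are not contained in any single fragment, but the restricted closure of each left-hand side across the fragments still reaches the right-hand side; the remaining FDs each lie inside some fragment. All dependencies are preserved.

lossless and dependency-preserving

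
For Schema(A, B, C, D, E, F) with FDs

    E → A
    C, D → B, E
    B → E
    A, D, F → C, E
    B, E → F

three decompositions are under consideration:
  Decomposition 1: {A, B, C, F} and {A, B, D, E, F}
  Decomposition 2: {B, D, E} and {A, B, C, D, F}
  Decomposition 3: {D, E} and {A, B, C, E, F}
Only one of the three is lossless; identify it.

Decomposition 1: common = {A, B, F}, closure = {A, B, E, F} → lossy.
Decomposition 2: common = {B, D}, closure = {A, B, C, D, E, F} → lossless.
Decomposition 3: common = {E}, closure = {A, E} → lossy.

Decomposition 2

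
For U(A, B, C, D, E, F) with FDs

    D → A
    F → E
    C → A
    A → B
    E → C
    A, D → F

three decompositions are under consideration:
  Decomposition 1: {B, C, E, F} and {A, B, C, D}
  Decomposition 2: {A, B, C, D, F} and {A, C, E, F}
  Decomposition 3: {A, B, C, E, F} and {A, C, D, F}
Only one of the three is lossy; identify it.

Decomposition 1: common = {B, C}, closure = {A, B, C} → lossy.
Decomposition 2: common = {A, C, F}, closure = {A, B, C, E, F} → lossless.
Decomposition 3: common = {A, C, F}, closure = {A, B, C, E, F} → lossless.

Decomposition 1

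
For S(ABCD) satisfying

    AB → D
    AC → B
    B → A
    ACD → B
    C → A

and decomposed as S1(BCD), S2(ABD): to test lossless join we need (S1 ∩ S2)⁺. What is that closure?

S1 ∩ S2 = {BD}.
B → A applies, adding A
Closure: {ABD}.

ABD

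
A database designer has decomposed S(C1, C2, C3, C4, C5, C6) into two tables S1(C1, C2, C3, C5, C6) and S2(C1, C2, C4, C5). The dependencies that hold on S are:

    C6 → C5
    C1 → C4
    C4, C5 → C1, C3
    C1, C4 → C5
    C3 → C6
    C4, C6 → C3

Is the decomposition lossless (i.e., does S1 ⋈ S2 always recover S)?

Yes

Common attributes: S1 ∩ S2 = {C1, C2, C5}.
Closure of {C1, C2, C5}: C1 → C4 applies, adding C4; C4, C5 → C1, C3 applies, adding C3; C3 → C6 applies, adding C6. So (C1, C2, C5)⁺ = {C1, C2, C3, C4, C5, C6}.
This closure contains every attribute of S1, so S1 ∩ S2 → S1. The join is lossless.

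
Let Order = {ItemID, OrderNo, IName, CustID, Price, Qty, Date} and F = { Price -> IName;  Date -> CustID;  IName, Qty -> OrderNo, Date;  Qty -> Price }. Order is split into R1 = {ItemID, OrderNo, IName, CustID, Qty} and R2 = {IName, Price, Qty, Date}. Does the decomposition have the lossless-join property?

Yes

Common attributes: R1 ∩ R2 = {IName, Qty}.
Closure of {IName, Qty}: IName, Qty → OrderNo, Date applies, adding OrderNo, Date; Qty → Price applies, adding Price; Date → CustID applies, adding CustID. So (IName, Qty)⁺ = {OrderNo, IName, CustID, Price, Qty, Date}.
This closure contains every attribute of R2, so R1 ∩ R2 → R2. The join is lossless.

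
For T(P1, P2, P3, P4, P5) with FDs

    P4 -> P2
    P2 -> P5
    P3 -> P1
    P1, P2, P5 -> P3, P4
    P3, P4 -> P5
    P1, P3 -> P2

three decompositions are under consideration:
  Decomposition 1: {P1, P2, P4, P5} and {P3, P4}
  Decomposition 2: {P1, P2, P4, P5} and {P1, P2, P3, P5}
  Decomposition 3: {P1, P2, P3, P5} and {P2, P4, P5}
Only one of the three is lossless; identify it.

Decomposition 2

Decomposition 1: common = {P4}, closure = {P2, P4, P5} → lossy.
Decomposition 2: common = {P1, P2, P5}, closure = {P1, P2, P3, P4, P5} → lossless.
Decomposition 3: common = {P2, P5}, closure = {P2, P5} → lossy.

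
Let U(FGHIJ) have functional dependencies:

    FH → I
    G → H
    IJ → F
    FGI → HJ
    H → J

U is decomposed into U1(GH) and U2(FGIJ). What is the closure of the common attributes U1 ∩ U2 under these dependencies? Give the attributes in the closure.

U1 ∩ U2 = {G}.
G → H applies, adding H
H → J applies, adding J
Closure: {GHJ}.

GHJ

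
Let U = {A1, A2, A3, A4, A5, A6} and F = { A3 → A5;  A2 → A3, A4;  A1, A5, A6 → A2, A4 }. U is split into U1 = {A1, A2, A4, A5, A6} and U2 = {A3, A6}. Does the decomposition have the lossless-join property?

Common attributes: U1 ∩ U2 = {A6}.
No dependency enlarges {A6}, so (A6)⁺ = {A6}.
The closure contains neither all of U1 = {A1, A2, A4, A5, A6} nor all of U2 = {A3, A6}, so the common attributes are not a superkey of either fragment. The join is lossy.

No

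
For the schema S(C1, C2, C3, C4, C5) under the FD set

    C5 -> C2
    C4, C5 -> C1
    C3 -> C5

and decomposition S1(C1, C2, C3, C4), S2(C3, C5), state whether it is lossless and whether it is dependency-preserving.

Lossless test: (C3)⁺ = {C2, C3, C5}, which contains all of one fragment — lossless.
Dependency preservation: the restricted closure of {C5} across the fragments never reaches {C2}, so C5 → C2 cannot be enforced without a join — not preserved.

lossless but not dependency-preserving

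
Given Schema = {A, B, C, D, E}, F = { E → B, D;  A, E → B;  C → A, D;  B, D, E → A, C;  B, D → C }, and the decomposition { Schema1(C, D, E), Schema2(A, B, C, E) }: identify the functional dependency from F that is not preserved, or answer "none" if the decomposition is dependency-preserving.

Check B, D → C: no single fragment contains all of {B, C, D}, and the restricted closure of {B, D} across the fragments never reaches {C}.
E → B, D is preserved.
A, E → B is preserved.
C → A, D is preserved.
B, D, E → A, C is preserved.

B, D → C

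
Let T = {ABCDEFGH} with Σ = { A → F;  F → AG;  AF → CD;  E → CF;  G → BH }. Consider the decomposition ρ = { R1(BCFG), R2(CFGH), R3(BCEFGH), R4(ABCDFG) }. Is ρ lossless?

Yes

Chase test. Columns are ABCDEFGH; row i has aⱼ where attribute j ∈ Ri, else bᵢⱼ.
Initial tableau (one row per fragment):
  row 1: b11 a2 a3 b14 b15 a6 a7 b18
  row 2: b21 b22 a3 b24 b25 a6 a7 a8
  row 3: b31 a2 a3 b34 a5 a6 a7 a8
  row 4: a1 a2 a3 a4 b45 a6 a7 b48
Rows 1 and 2 agree on F; apply F→AG and equate their AG entries.
Rows 1 and 3 agree on F; apply F→AG and equate their AG entries.
Rows 1 and 4 agree on F; apply F→AG and equate their AG entries.
Rows 1 and 2 agree on AF; apply AF→CD and equate their CD entries.
Rows 1 and 3 agree on AF; apply AF→CD and equate their CD entries.
Rows 1 and 4 agree on AF; apply AF→CD and equate their CD entries.
Rows 1 and 2 agree on G; apply G→BH and equate their BH entries.
Rows 1 and 4 agree on G; apply G→BH and equate their BH entries.
Row 3 is now all distinguished symbols — the join is lossless.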